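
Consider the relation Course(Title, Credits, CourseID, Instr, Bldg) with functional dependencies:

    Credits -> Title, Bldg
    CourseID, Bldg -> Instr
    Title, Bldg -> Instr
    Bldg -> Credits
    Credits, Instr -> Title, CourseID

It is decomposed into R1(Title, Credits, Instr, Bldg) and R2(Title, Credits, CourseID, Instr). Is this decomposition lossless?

Yes

Common attributes: R1 ∩ R2 = {Title, Credits, Instr}.
Closure of {Title, Credits, Instr}: Credits → Title, Bldg applies, adding Bldg; Credits, Instr → Title, CourseID applies, adding CourseID. So (Title, Credits, Instr)⁺ = {Title, Credits, CourseID, Instr, Bldg}.
This closure contains every attribute of R1, so R1 ∩ R2 → R1. The join is lossless.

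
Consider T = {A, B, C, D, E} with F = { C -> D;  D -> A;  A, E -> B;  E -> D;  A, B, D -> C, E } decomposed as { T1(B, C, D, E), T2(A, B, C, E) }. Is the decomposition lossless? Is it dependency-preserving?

lossless but not dependency-preserving

Lossless test: (B, C, E)⁺ = {A, B, C, D, E}, which contains all of one fragment — lossless.
Dependency preservation: the restricted closure of {D} across the fragments never reaches {A}, so D → A cannot be enforced without a join — not preserved.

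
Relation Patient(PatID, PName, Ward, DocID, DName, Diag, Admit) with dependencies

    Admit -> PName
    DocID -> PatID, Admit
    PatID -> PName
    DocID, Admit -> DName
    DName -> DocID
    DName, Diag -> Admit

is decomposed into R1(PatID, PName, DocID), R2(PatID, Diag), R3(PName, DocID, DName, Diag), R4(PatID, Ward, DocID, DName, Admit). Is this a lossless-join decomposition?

Chase test. Columns are PatID, PName, Ward, DocID, DName, Diag, Admit; row i has aⱼ where attribute j ∈ Ri, else bᵢⱼ.
Initial tableau (one row per fragment):
  row 1: a1 a2 b13 a4 b15 b16 b17
  row 2: a1 b22 b23 b24 b25 a6 b27
  row 3: b31 a2 b33 a4 a5 a6 b37
  row 4: a1 b42 a3 a4 a5 b46 a7
Rows 1 and 3 agree on DocID; apply DocID→PatID, Admit and equate their PatID, Admit entries.
Rows 1 and 4 agree on DocID; apply DocID→PatID, Admit and equate their PatID, Admit entries.
Rows 1 and 2 agree on PatID; apply PatID→PName and equate their PName entries.
Rows 1 and 4 agree on PatID; apply PatID→PName and equate their PName entries.
Rows 1 and 3 agree on DocID, Admit; apply DocID, Admit→DName and equate their DName entries.
No row becomes fully distinguished — the join is lossy.

No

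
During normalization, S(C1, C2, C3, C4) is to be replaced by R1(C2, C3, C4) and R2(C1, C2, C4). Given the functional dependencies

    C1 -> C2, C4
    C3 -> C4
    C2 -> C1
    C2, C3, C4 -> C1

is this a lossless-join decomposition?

Common attributes: R1 ∩ R2 = {C2, C4}.
Closure of {C2, C4}: C2 → C1 applies, adding C1. So (C2, C4)⁺ = {C1, C2, C4}.
This closure contains every attribute of R2, so R1 ∩ R2 → R2. The join is lossless.

Yes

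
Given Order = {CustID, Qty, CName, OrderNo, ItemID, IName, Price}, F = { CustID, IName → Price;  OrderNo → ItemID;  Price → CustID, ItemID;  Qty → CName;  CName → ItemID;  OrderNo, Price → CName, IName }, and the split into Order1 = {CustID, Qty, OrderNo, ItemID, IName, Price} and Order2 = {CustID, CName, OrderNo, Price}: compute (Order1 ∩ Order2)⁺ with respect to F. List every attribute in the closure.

Order1 ∩ Order2 = {CustID, OrderNo, Price}.
OrderNo → ItemID applies, adding ItemID
OrderNo, Price → CName, IName applies, adding CName, IName
Closure: {CustID, CName, OrderNo, ItemID, IName, Price}.

CustID, CName, OrderNo, ItemID, IName, Price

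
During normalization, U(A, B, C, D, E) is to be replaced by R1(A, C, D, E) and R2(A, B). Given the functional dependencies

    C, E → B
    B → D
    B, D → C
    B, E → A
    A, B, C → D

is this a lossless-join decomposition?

Common attributes: R1 ∩ R2 = {A}.
No dependency enlarges {A}, so (A)⁺ = {A}.
The closure contains neither all of R1 = {A, C, D, E} nor all of R2 = {A, B}, so the common attributes are not a superkey of either fragment. The join is lossy.

No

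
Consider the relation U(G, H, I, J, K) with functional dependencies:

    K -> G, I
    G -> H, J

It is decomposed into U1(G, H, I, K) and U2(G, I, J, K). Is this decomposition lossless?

Yes

Common attributes: U1 ∩ U2 = {G, I, K}.
Closure of {G, I, K}: G → H, J applies, adding H, J. So (G, I, K)⁺ = {G, H, I, J, K}.
This closure contains every attribute of U1, so U1 ∩ U2 → U1. The join is lossless.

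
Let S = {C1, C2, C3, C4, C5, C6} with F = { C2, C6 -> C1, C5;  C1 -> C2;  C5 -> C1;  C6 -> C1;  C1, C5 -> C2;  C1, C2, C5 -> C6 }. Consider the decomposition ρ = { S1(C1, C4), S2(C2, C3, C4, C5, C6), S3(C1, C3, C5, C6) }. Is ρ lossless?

Yes

Chase test. Columns are C1, C2, C3, C4, C5, C6; row i has aⱼ where attribute j ∈ Si, else bᵢⱼ.
Initial tableau (one row per fragment):
  row 1: a1 b12 b13 a4 b15 b16
  row 2: b21 a2 a3 a4 a5 a6
  row 3: a1 b32 a3 b34 a5 a6
Rows 1 and 3 agree on C1; apply C1→C2 and equate their C2 entries.
Rows 2 and 3 agree on C5; apply C5→C1 and equate their C1 entries.
Rows 2 and 3 agree on C1, C5; apply C1, C5→C2 and equate their C2 entries.
Row 2 is now all distinguished symbols — the join is lossless.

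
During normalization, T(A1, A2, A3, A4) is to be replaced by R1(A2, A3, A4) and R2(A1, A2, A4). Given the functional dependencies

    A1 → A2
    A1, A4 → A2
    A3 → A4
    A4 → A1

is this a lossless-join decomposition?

Yes

Common attributes: R1 ∩ R2 = {A2, A4}.
Closure of {A2, A4}: A4 → A1 applies, adding A1. So (A2, A4)⁺ = {A1, A2, A4}.
This closure contains every attribute of R2, so R1 ∩ R2 → R2. The join is lossless.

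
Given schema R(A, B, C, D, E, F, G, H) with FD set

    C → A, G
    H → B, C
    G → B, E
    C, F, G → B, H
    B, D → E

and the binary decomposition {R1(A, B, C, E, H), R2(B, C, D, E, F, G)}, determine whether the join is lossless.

No

Common attributes: R1 ∩ R2 = {B, C, E}.
Closure of {B, C, E}: C → A, G applies, adding A, G. So (B, C, E)⁺ = {A, B, C, E, G}.
The closure contains neither all of R1 = {A, B, C, E, H} nor all of R2 = {B, C, D, E, F, G}, so the common attributes are not a superkey of either fragment. The join is lossy.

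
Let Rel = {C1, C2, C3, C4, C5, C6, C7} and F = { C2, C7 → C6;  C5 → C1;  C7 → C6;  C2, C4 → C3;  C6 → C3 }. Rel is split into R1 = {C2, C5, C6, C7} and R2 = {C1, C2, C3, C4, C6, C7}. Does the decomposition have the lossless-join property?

Common attributes: R1 ∩ R2 = {C2, C6, C7}.
Closure of {C2, C6, C7}: C6 → C3 applies, adding C3. So (C2, C6, C7)⁺ = {C2, C3, C6, C7}.
The closure contains neither all of R1 = {C2, C5, C6, C7} nor all of R2 = {C1, C2, C3, C4, C6, C7}, so the common attributes are not a superkey of either fragment. The join is lossy.

No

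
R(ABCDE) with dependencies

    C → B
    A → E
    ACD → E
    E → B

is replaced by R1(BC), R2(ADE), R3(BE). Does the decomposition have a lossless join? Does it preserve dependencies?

Lossless test (chase): Rows 2 and 3 agree on E; apply E→B and equate their B entries. No row becomes fully distinguished — the join is lossy.
Dependency preservation: ACD → E is not contained in any single fragment, but the restricted closure of its left-hand side across the fragments still reaches the right-hand side; the remaining FDs each lie inside some fragment. All dependencies are preserved.

lossy but dependency-preserving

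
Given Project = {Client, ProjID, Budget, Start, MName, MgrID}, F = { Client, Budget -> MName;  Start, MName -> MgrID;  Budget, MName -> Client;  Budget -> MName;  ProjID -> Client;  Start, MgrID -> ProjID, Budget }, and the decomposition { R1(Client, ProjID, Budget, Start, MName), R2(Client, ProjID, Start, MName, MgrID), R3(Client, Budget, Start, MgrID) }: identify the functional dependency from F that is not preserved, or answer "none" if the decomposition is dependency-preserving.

none

Client, Budget → MName lies within R1.
Start, MName → MgrID lies within R2.
Budget, MName → Client lies within R1.
Budget → MName lies within R1.
ProjID → Client lies within R1.
Start, MgrID → ProjID, Budget: restricted closure across fragments reaches ProjID, Budget.
Every dependency is enforceable on the fragments, so the decomposition is dependency-preserving.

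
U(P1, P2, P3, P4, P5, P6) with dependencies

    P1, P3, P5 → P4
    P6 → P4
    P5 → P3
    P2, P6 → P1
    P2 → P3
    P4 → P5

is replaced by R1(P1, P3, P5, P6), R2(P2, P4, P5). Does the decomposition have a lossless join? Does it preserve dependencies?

lossy and not dependency-preserving

Lossless test: (P5)⁺ = {P3, P5}, which is a superkey of neither fragment — lossy.
Dependency preservation: the restricted closure of {P1, P3, P5} across the fragments never reaches {P4}, so P1, P3, P5 → P4 cannot be enforced without a join — not preserved.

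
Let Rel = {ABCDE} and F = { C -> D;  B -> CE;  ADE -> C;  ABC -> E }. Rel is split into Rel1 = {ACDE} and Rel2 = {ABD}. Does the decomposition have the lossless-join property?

No

Common attributes: Rel1 ∩ Rel2 = {AD}.
No dependency enlarges {AD}, so (AD)⁺ = {AD}.
The closure contains neither all of Rel1 = {ACDE} nor all of Rel2 = {ABD}, so the common attributes are not a superkey of either fragment. The join is lossy.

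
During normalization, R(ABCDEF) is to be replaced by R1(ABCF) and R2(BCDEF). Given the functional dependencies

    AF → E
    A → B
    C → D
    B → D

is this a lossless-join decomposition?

No

Common attributes: R1 ∩ R2 = {BCF}.
Closure of {BCF}: C → D applies, adding D. So (BCF)⁺ = {BCDF}.
The closure contains neither all of R1 = {ABCF} nor all of R2 = {BCDEF}, so the common attributes are not a superkey of either fragment. The join is lossy.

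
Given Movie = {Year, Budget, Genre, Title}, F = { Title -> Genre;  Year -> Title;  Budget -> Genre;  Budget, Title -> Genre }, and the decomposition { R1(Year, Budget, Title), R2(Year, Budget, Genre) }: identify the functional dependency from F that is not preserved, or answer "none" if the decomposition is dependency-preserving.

Title -> Genre

Check Title → Genre: no single fragment contains all of {Genre, Title}, and the restricted closure of {Title} across the fragments never reaches {Genre}.
Year → Title is preserved.
Budget → Genre is preserved.
Budget, Title → Genre is preserved.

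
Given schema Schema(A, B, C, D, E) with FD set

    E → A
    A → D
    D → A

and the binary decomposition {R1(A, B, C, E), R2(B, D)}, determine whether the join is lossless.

No

Common attributes: R1 ∩ R2 = {B}.
No dependency enlarges {B}, so (B)⁺ = {B}.
The closure contains neither all of R1 = {A, B, C, E} nor all of R2 = {B, D}, so the common attributes are not a superkey of either fragment. The join is lossy.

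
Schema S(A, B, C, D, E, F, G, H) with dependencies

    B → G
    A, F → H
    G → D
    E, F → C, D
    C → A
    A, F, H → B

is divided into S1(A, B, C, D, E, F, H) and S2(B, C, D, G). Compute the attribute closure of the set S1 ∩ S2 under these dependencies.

A, B, C, D, G

S1 ∩ S2 = {B, C, D}.
B → G applies, adding G
C → A applies, adding A
Closure: {A, B, C, D, G}.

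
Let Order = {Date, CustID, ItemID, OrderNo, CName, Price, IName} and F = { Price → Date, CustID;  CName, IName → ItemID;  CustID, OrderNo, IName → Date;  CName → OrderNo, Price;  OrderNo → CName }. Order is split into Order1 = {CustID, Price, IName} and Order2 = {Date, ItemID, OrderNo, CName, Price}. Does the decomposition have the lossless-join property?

No

Common attributes: Order1 ∩ Order2 = {Price}.
Closure of {Price}: Price → Date, CustID applies, adding Date, CustID. So (Price)⁺ = {Date, CustID, Price}.
The closure contains neither all of Order1 = {CustID, Price, IName} nor all of Order2 = {Date, ItemID, OrderNo, CName, Price}, so the common attributes are not a superkey of either fragment. The join is lossy.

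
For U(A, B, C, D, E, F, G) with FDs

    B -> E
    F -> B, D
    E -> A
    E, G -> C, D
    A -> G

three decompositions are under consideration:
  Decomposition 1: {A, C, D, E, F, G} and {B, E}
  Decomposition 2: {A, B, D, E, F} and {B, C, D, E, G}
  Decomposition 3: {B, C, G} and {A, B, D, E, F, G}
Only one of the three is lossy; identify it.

Decomposition 1

Decomposition 1: common = {E}, closure = {A, C, D, E, G} → lossy.
Decomposition 2: common = {B, D, E}, closure = {A, B, C, D, E, G} → lossless.
Decomposition 3: common = {B, G}, closure = {A, B, C, D, E, G} → lossless.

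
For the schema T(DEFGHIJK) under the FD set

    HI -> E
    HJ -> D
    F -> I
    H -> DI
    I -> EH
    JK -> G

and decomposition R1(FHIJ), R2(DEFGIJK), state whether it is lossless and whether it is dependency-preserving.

lossless and dependency-preserving

Lossless test: (FIJ)⁺ = {DEFHIJ}, which contains all of one fragment — lossless.
Dependency preservation: HI → E; HJ → D; H → DI; I → EH are not contained in any single fragment, but the restricted closure of each left-hand side across the fragments still reaches the right-hand side; the remaining FDs each lie inside some fragment. All dependencies are preserved.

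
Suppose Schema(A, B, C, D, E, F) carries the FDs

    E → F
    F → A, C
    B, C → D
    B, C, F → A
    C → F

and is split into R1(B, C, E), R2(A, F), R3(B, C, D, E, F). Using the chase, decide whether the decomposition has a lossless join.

Chase test. Columns are A, B, C, D, E, F; row i has aⱼ where attribute j ∈ Ri, else bᵢⱼ.
Initial tableau (one row per fragment):
  row 1: b11 a2 a3 b14 a5 b16
  row 2: a1 b22 b23 b24 b25 a6
  row 3: b31 a2 a3 a4 a5 a6
Rows 1 and 3 agree on E; apply E→F and equate their F entries.
Rows 1 and 2 agree on F; apply F→A, C and equate their A, C entries.
Rows 1 and 3 agree on F; apply F→A, C and equate their A, C entries.
Rows 1 and 3 agree on B, C; apply B, C→D and equate their D entries.
Row 1 is now all distinguished symbols — the join is lossless.

Yes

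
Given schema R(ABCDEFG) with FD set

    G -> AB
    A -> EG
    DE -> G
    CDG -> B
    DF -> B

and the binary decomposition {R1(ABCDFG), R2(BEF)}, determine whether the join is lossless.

Common attributes: R1 ∩ R2 = {BF}.
No dependency enlarges {BF}, so (BF)⁺ = {BF}.
The closure contains neither all of R1 = {ABCDFG} nor all of R2 = {BEF}, so the common attributes are not a superkey of either fragment. The join is lossy.

No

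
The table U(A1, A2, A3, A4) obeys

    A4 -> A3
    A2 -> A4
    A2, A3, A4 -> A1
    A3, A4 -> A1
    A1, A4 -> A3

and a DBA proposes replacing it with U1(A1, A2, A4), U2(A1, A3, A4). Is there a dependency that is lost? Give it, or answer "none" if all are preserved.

A4 → A3 lies within U2.
A2 → A4 lies within U1.
A2, A3, A4 → A1: restricted closure across fragments reaches A1.
A3, A4 → A1 lies within U2.
A1, A4 → A3 lies within U2.
Every dependency is enforceable on the fragments, so the decomposition is dependency-preserving.

none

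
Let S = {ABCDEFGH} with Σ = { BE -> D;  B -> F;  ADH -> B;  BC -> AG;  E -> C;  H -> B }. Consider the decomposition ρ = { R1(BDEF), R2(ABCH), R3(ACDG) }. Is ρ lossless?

No

Chase test. Columns are ABCDEFGH; row i has aⱼ where attribute j ∈ Ri, else bᵢⱼ.
Initial tableau (one row per fragment):
  row 1: b11 a2 b13 a4 a5 a6 b17 b18
  row 2: a1 a2 a3 b24 b25 b26 b27 a8
  row 3: a1 b32 a3 a4 b35 b36 a7 b38
Rows 1 and 2 agree on B; apply B→F and equate their F entries.
No row becomes fully distinguished — the join is lossy.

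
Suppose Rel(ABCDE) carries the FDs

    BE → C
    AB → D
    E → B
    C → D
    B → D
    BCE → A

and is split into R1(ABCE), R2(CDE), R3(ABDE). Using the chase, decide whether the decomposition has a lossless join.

Yes

Chase test. Columns are ABCDE; row i has aⱼ where attribute j ∈ Ri, else bᵢⱼ.
Initial tableau (one row per fragment):
  row 1: a1 a2 a3 b14 a5
  row 2: b21 b22 a3 a4 a5
  row 3: a1 a2 b33 a4 a5
Rows 1 and 3 agree on BE; apply BE→C and equate their C entries.
Rows 1 and 3 agree on AB; apply AB→D and equate their D entries.
Rows 1 and 2 agree on E; apply E→B and equate their B entries.
Rows 1 and 2 agree on BCE; apply BCE→A and equate their A entries.
Row 1 is now all distinguished symbols — the join is lossless.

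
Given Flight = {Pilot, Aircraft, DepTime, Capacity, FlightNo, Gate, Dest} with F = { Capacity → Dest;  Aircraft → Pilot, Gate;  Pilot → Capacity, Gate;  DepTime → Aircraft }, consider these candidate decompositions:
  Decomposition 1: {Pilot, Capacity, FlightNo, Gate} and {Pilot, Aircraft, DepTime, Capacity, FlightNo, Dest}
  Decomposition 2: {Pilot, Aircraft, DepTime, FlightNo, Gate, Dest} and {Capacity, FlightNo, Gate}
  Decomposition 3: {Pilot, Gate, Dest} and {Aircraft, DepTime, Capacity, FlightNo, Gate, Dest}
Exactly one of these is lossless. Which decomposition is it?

Decomposition 1: common = {Pilot, Capacity, FlightNo}, closure = {Pilot, Capacity, FlightNo, Gate, Dest} → lossless.
Decomposition 2: common = {FlightNo, Gate}, closure = {FlightNo, Gate} → lossy.
Decomposition 3: common = {Gate, Dest}, closure = {Gate, Dest} → lossy.

Decomposition 1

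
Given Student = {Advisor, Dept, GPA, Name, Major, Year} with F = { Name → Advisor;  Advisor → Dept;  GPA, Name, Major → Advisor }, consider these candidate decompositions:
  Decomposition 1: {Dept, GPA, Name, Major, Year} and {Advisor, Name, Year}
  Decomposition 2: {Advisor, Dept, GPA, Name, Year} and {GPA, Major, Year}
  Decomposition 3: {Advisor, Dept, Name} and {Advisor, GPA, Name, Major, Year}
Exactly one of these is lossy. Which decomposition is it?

Decomposition 1: common = {Name, Year}, closure = {Advisor, Dept, Name, Year} → lossless.
Decomposition 2: common = {GPA, Year}, closure = {GPA, Year} → lossy.
Decomposition 3: common = {Advisor, Name}, closure = {Advisor, Dept, Name} → lossless.

Decomposition 2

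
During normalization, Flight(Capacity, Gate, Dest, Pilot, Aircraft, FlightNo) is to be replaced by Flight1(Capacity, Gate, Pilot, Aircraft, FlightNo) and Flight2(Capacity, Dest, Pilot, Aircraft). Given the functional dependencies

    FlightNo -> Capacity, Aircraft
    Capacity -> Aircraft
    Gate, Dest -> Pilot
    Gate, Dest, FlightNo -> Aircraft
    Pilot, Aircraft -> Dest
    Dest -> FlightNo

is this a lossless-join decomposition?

Yes

Common attributes: Flight1 ∩ Flight2 = {Capacity, Pilot, Aircraft}.
Closure of {Capacity, Pilot, Aircraft}: Pilot, Aircraft → Dest applies, adding Dest; Dest → FlightNo applies, adding FlightNo. So (Capacity, Pilot, Aircraft)⁺ = {Capacity, Dest, Pilot, Aircraft, FlightNo}.
This closure contains every attribute of Flight2, so Flight1 ∩ Flight2 → Flight2. The join is lossless.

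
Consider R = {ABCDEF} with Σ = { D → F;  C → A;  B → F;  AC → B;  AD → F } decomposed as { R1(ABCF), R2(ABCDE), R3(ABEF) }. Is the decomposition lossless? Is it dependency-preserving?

Lossless test (chase): Rows 1 and 2 agree on B; apply B→F and equate their F entries. Row 2 is now all distinguished symbols — the join is lossless.
Dependency preservation: the restricted closure of {D} across the fragments never reaches {F}, so D → F cannot be enforced without a join — not preserved.

lossless but not dependency-preserving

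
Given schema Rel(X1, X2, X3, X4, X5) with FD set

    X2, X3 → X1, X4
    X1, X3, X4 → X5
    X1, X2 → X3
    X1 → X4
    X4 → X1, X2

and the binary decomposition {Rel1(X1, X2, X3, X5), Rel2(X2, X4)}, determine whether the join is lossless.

No

Common attributes: Rel1 ∩ Rel2 = {X2}.
No dependency enlarges {X2}, so (X2)⁺ = {X2}.
The closure contains neither all of Rel1 = {X1, X2, X3, X5} nor all of Rel2 = {X2, X4}, so the common attributes are not a superkey of either fragment. The join is lossy.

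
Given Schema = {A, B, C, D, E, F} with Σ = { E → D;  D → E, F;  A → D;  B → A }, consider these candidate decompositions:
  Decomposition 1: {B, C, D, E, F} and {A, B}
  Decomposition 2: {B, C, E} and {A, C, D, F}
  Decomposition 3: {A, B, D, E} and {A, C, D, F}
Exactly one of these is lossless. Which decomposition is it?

Decomposition 1: common = {B}, closure = {A, B, D, E, F} → lossless.
Decomposition 2: common = {C}, closure = {C} → lossy.
Decomposition 3: common = {A, D}, closure = {A, D, E, F} → lossy.

Decomposition 1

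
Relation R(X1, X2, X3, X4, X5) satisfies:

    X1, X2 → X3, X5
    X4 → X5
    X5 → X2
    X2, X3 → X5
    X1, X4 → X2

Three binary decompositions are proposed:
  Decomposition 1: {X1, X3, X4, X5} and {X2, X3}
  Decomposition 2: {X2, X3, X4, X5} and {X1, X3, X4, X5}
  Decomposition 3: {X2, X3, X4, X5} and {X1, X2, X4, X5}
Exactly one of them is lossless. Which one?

Decomposition 2

Decomposition 1: common = {X3}, closure = {X3} → lossy.
Decomposition 2: common = {X3, X4, X5}, closure = {X2, X3, X4, X5} → lossless.
Decomposition 3: common = {X2, X4, X5}, closure = {X2, X4, X5} → lossy.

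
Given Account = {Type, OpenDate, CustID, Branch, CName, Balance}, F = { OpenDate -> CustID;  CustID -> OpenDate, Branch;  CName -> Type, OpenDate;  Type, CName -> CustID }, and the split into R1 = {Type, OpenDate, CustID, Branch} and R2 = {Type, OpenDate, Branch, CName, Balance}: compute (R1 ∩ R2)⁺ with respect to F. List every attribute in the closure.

R1 ∩ R2 = {Type, OpenDate, Branch}.
OpenDate → CustID applies, adding CustID
Closure: {Type, OpenDate, CustID, Branch}.

Type, OpenDate, CustID, Branch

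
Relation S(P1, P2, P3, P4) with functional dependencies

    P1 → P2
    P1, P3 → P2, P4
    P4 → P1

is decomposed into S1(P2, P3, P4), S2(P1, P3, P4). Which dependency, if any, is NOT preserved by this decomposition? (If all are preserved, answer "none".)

Check P1 → P2: no single fragment contains all of {P1, P2}, and the restricted closure of {P1} across the fragments never reaches {P2}.
P1, P3 → P2, P4 is preserved.
P4 → P1 is preserved.

P1 → P2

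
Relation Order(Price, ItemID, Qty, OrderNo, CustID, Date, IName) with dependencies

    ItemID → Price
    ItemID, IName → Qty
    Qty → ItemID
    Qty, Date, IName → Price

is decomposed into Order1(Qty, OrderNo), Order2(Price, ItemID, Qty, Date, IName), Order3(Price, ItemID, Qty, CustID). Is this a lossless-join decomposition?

Chase test. Columns are Price, ItemID, Qty, OrderNo, CustID, Date, IName; row i has aⱼ where attribute j ∈ Orderi, else bᵢⱼ.
Initial tableau (one row per fragment):
  row 1: b11 b12 a3 a4 b15 b16 b17
  row 2: a1 a2 a3 b24 b25 a6 a7
  row 3: a1 a2 a3 b34 a5 b36 b37
Rows 1 and 2 agree on Qty; apply Qty→ItemID and equate their ItemID entries.
Rows 1 and 2 agree on ItemID; apply ItemID→Price and equate their Price entries.
No row becomes fully distinguished — the join is lossy.

No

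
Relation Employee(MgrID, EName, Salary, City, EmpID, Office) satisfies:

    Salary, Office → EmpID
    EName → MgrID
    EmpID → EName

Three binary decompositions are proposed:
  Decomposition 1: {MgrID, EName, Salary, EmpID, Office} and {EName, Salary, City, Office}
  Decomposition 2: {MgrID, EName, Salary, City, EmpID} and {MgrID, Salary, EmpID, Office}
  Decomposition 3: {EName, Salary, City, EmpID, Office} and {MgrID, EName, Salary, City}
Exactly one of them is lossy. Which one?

Decomposition 2

Decomposition 1: common = {EName, Salary, Office}, closure = {MgrID, EName, Salary, EmpID, Office} → lossless.
Decomposition 2: common = {MgrID, Salary, EmpID}, closure = {MgrID, EName, Salary, EmpID} → lossy.
Decomposition 3: common = {EName, Salary, City}, closure = {MgrID, EName, Salary, City} → lossless.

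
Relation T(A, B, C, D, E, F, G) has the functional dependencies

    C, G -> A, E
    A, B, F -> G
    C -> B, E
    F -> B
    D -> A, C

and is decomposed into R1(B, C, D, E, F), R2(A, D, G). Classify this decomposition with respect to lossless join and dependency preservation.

lossy and not dependency-preserving

Lossless test: (D)⁺ = {A, B, C, D, E}, which is a superkey of neither fragment — lossy.
Dependency preservation: the restricted closure of {C, G} across the fragments never reaches {A, E}, so C, G → A, E cannot be enforced without a join — not preserved.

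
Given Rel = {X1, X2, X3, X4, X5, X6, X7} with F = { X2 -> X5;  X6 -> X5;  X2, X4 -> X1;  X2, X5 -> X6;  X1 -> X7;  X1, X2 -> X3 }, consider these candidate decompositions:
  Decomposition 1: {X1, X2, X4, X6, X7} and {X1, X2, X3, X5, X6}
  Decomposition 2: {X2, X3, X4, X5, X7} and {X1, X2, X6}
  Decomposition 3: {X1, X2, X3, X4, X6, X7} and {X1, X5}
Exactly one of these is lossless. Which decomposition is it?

Decomposition 1

Decomposition 1: common = {X1, X2, X6}, closure = {X1, X2, X3, X5, X6, X7} → lossless.
Decomposition 2: common = {X2}, closure = {X2, X5, X6} → lossy.
Decomposition 3: common = {X1}, closure = {X1, X7} → lossy.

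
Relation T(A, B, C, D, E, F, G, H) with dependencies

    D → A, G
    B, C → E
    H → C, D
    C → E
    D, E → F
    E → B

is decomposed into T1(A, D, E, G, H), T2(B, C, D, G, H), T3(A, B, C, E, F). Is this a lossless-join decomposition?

Chase test. Columns are A, B, C, D, E, F, G, H; row i has aⱼ where attribute j ∈ Ti, else bᵢⱼ.
Initial tableau (one row per fragment):
  row 1: a1 b12 b13 a4 a5 b16 a7 a8
  row 2: b21 a2 a3 a4 b25 b26 a7 a8
  row 3: a1 a2 a3 b34 a5 a6 b37 b38
Rows 1 and 2 agree on D; apply D→A, G and equate their A, G entries.
Rows 2 and 3 agree on B, C; apply B, C→E and equate their E entries.
Rows 1 and 2 agree on H; apply H→C, D and equate their C, D entries.
Rows 1 and 2 agree on D, E; apply D, E→F and equate their F entries.
Rows 1 and 2 agree on E; apply E→B and equate their B entries.
No row becomes fully distinguished — the join is lossy.

No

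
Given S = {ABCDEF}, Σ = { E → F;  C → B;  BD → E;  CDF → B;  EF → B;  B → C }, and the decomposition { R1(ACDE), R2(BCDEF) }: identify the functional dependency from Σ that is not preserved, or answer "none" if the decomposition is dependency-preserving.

E → F lies within R2.
C → B lies within R2.
BD → E lies within R2.
CDF → B lies within R2.
EF → B lies within R2.
B → C lies within R2.
Every dependency is enforceable on the fragments, so the decomposition is dependency-preserving.

none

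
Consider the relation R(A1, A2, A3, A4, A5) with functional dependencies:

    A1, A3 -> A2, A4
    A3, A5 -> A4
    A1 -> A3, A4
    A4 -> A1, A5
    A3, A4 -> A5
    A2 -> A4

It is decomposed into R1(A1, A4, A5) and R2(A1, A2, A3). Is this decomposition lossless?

Common attributes: R1 ∩ R2 = {A1}.
Closure of {A1}: A1 → A3, A4 applies, adding A3, A4; A4 → A1, A5 applies, adding A5; A1, A3 → A2, A4 applies, adding A2. So (A1)⁺ = {A1, A2, A3, A4, A5}.
This closure contains every attribute of R1, so R1 ∩ R2 → R1. The join is lossless.

Yes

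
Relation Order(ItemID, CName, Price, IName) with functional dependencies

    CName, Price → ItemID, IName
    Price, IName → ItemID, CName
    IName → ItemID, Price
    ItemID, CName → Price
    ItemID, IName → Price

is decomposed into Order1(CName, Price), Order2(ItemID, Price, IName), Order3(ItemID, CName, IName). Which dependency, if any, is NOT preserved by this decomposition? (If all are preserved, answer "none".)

Check CName, Price → ItemID, IName: no single fragment contains all of {ItemID, CName, Price, IName}, and the restricted closure of {CName, Price} across the fragments never reaches {ItemID, IName}.
Price, IName → ItemID, CName is preserved.
IName → ItemID, Price is preserved.
ItemID, CName → Price is preserved.
ItemID, IName → Price is preserved.

CName, Price → ItemID, IName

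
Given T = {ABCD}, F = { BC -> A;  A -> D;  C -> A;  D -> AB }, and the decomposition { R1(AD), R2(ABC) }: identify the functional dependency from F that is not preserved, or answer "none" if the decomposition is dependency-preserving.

none

BC → A lies within R2.
A → D lies within R1.
C → A lies within R2.
D → AB: restricted closure across fragments reaches AB.
Every dependency is enforceable on the fragments, so the decomposition is dependency-preserving.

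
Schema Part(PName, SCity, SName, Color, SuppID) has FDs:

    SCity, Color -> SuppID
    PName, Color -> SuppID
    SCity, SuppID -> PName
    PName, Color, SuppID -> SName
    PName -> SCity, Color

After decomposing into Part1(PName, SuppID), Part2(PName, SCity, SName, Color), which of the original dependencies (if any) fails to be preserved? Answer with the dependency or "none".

SCity, SuppID -> PName

Check SCity, SuppID → PName: no single fragment contains all of {PName, SCity, SuppID}, and the restricted closure of {SCity, SuppID} across the fragments never reaches {PName}.
SCity, Color → SuppID is preserved.
PName, Color → SuppID is preserved.
PName, Color, SuppID → SName is preserved.
PName → SCity, Color is preserved.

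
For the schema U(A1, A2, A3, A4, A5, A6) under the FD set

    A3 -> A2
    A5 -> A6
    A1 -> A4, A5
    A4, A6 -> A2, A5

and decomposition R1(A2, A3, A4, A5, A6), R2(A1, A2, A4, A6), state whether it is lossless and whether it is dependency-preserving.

Lossless test: (A2, A4, A6)⁺ = {A2, A4, A5, A6}, which is a superkey of neither fragment — lossy.
Dependency preservation: A1 → A4, A5 is not contained in any single fragment, but the restricted closure of its left-hand side across the fragments still reaches the right-hand side; the remaining FDs each lie inside some fragment. All dependencies are preserved.

lossy but dependency-preserving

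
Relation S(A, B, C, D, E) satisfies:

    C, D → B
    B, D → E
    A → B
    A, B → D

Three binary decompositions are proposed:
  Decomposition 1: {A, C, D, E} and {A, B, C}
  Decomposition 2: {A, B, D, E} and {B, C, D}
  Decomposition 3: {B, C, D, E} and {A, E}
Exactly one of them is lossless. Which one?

Decomposition 1

Decomposition 1: common = {A, C}, closure = {A, B, C, D, E} → lossless.
Decomposition 2: common = {B, D}, closure = {B, D, E} → lossy.
Decomposition 3: common = {E}, closure = {E} → lossy.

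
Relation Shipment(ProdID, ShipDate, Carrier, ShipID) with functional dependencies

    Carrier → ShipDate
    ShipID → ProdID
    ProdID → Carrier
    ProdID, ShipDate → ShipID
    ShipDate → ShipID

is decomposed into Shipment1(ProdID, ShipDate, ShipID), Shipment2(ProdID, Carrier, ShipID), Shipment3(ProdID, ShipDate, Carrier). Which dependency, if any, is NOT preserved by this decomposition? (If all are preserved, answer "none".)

none

Carrier → ShipDate lies within Shipment3.
ShipID → ProdID lies within Shipment1.
ProdID → Carrier lies within Shipment2.
ProdID, ShipDate → ShipID lies within Shipment1.
ShipDate → ShipID lies within Shipment1.
Every dependency is enforceable on the fragments, so the decomposition is dependency-preserving.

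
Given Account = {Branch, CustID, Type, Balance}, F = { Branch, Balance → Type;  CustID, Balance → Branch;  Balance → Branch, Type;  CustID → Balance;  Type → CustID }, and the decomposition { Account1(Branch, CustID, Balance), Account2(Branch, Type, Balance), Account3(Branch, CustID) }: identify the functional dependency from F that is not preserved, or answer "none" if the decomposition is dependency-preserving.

none

Branch, Balance → Type lies within Account2.
CustID, Balance → Branch lies within Account1.
Balance → Branch, Type lies within Account2.
CustID → Balance lies within Account1.
Type → CustID: restricted closure across fragments reaches CustID.
Every dependency is enforceable on the fragments, so the decomposition is dependency-preserving.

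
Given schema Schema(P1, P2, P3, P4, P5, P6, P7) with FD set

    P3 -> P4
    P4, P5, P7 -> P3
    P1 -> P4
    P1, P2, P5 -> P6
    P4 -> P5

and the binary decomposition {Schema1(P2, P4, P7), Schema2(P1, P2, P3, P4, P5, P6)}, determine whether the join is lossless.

No

Common attributes: Schema1 ∩ Schema2 = {P2, P4}.
Closure of {P2, P4}: P4 → P5 applies, adding P5. So (P2, P4)⁺ = {P2, P4, P5}.
The closure contains neither all of Schema1 = {P2, P4, P7} nor all of Schema2 = {P1, P2, P3, P4, P5, P6}, so the common attributes are not a superkey of either fragment. The join is lossy.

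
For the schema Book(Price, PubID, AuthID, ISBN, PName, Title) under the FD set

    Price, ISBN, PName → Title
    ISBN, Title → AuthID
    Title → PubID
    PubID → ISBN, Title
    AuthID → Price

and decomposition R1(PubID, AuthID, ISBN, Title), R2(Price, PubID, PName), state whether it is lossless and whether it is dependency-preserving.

Lossless test: (PubID)⁺ = {Price, PubID, AuthID, ISBN, Title}, which contains all of one fragment — lossless.
Dependency preservation: the restricted closure of {Price, ISBN, PName} across the fragments never reaches {Title}, so Price, ISBN, PName → Title cannot be enforced without a join — not preserved.

lossless but not dependency-preserving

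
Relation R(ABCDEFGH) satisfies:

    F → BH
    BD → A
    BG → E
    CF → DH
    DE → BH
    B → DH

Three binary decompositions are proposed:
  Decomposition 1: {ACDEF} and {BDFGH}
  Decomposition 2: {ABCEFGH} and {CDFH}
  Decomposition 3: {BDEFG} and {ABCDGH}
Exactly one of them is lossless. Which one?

Decomposition 2

Decomposition 1: common = {DF}, closure = {ABDFH} → lossy.
Decomposition 2: common = {CFH}, closure = {ABCDFH} → lossless.
Decomposition 3: common = {BDG}, closure = {ABDEGH} → lossy.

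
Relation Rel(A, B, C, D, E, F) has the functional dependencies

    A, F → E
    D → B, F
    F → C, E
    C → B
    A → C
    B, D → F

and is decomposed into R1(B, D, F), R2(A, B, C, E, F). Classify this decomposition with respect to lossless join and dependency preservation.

Lossless test: (B, F)⁺ = {B, C, E, F}, which is a superkey of neither fragment — lossy.
Dependency preservation: every FD's attributes lie within a single fragment, so each can be enforced locally — preserved.

lossy but dependency-preserving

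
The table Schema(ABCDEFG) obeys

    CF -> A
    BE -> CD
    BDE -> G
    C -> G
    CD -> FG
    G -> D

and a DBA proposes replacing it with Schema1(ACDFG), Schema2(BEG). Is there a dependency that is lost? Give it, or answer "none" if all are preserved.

BE -> CD

Check BE → CD: no single fragment contains all of {BCDE}, and the restricted closure of {BE} across the fragments never reaches {CD}.
CF → A is preserved.
BDE → G is preserved.
C → G is preserved.
CD → FG is preserved.
G → D is preserved.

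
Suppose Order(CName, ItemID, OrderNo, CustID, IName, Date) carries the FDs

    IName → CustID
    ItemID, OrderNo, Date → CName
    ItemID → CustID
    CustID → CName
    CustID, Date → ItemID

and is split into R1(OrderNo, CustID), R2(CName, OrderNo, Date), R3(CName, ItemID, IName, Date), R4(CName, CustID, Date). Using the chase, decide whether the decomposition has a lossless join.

No

Chase test. Columns are CName, ItemID, OrderNo, CustID, IName, Date; row i has aⱼ where attribute j ∈ Ri, else bᵢⱼ.
Initial tableau (one row per fragment):
  row 1: b11 b12 a3 a4 b15 b16
  row 2: a1 b22 a3 b24 b25 a6
  row 3: a1 a2 b33 b34 a5 a6
  row 4: a1 b42 b43 a4 b45 a6
Rows 1 and 4 agree on CustID; apply CustID→CName and equate their CName entries.
No row becomes fully distinguished — the join is lossy.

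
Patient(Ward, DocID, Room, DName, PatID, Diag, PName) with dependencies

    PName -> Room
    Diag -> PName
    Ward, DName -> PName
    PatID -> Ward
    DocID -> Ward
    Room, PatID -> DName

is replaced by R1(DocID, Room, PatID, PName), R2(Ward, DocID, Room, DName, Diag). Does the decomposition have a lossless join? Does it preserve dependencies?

lossy and not dependency-preserving

Lossless test: (DocID, Room)⁺ = {Ward, DocID, Room}, which is a superkey of neither fragment — lossy.
Dependency preservation: the restricted closure of {Diag} across the fragments never reaches {PName}, so Diag → PName cannot be enforced without a join — not preserved.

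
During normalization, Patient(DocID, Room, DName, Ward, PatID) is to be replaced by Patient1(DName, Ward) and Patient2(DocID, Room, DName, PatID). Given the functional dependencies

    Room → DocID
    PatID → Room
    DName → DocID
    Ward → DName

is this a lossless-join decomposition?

No

Common attributes: Patient1 ∩ Patient2 = {DName}.
Closure of {DName}: DName → DocID applies, adding DocID. So (DName)⁺ = {DocID, DName}.
The closure contains neither all of Patient1 = {DName, Ward} nor all of Patient2 = {DocID, Room, DName, PatID}, so the common attributes are not a superkey of either fragment. The join is lossy.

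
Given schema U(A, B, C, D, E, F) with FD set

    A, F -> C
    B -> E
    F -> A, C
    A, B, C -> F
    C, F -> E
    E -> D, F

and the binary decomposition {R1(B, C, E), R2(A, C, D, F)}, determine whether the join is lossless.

No

Common attributes: R1 ∩ R2 = {C}.
No dependency enlarges {C}, so (C)⁺ = {C}.
The closure contains neither all of R1 = {B, C, E} nor all of R2 = {A, C, D, F}, so the common attributes are not a superkey of either fragment. The join is lossy.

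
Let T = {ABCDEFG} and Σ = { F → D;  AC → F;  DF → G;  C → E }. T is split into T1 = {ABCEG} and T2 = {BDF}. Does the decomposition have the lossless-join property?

Common attributes: T1 ∩ T2 = {B}.
No dependency enlarges {B}, so (B)⁺ = {B}.
The closure contains neither all of T1 = {ABCEG} nor all of T2 = {BDF}, so the common attributes are not a superkey of either fragment. The join is lossy.

No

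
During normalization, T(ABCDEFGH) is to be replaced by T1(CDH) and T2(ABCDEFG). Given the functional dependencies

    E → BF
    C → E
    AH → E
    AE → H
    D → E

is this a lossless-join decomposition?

No

Common attributes: T1 ∩ T2 = {CD}.
Closure of {CD}: C → E applies, adding E; E → BF applies, adding BF. So (CD)⁺ = {BCDEF}.
The closure contains neither all of T1 = {CDH} nor all of T2 = {ABCDEFG}, so the common attributes are not a superkey of either fragment. The join is lossy.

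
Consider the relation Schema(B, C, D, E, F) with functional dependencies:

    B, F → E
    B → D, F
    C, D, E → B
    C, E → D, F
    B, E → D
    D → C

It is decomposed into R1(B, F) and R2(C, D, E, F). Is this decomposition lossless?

Common attributes: R1 ∩ R2 = {F}.
No dependency enlarges {F}, so (F)⁺ = {F}.
The closure contains neither all of R1 = {B, F} nor all of R2 = {C, D, E, F}, so the common attributes are not a superkey of either fragment. The join is lossy.

No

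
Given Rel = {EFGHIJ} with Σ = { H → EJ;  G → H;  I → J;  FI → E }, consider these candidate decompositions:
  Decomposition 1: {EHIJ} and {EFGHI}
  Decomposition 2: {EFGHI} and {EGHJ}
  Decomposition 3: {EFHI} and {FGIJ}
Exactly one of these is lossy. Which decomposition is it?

Decomposition 3

Decomposition 1: common = {EHI}, closure = {EHIJ} → lossless.
Decomposition 2: common = {EGH}, closure = {EGHJ} → lossless.
Decomposition 3: common = {FI}, closure = {EFIJ} → lossy.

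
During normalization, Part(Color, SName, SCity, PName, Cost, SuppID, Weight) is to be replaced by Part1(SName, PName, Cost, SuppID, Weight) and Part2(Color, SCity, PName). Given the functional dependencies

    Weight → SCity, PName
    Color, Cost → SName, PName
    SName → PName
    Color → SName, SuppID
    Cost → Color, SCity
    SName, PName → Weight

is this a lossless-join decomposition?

Common attributes: Part1 ∩ Part2 = {PName}.
No dependency enlarges {PName}, so (PName)⁺ = {PName}.
The closure contains neither all of Part1 = {SName, PName, Cost, SuppID, Weight} nor all of Part2 = {Color, SCity, PName}, so the common attributes are not a superkey of either fragment. The join is lossy.

No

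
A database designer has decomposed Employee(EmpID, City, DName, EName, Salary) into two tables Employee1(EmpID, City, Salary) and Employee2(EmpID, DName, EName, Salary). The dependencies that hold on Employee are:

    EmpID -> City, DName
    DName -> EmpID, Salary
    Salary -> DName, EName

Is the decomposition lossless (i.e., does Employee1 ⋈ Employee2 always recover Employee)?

Yes

Common attributes: Employee1 ∩ Employee2 = {EmpID, Salary}.
Closure of {EmpID, Salary}: EmpID → City, DName applies, adding City, DName; Salary → DName, EName applies, adding EName. So (EmpID, Salary)⁺ = {EmpID, City, DName, EName, Salary}.
This closure contains every attribute of Employee1, so Employee1 ∩ Employee2 → Employee1. The join is lossless.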